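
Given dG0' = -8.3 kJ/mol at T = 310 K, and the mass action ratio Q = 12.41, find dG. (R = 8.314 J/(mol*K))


dG = dG0' + RT * ln(Q) / 1000
dG = -8.3 + 8.314 * 310 * ln(12.41) / 1000
dG = -1.809 kJ/mol

-1.809 kJ/mol


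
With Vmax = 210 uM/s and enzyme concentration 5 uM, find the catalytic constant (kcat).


kcat = Vmax / [E]t
kcat = 210 / 5
kcat = 42.0 s^-1

42.0 s^-1


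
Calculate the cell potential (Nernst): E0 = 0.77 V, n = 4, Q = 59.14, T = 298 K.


E = E0 - (RT/nF) * ln(Q)
E = 0.77 - (8.314 * 298 / (4 * 96485)) * ln(59.14)
E = 0.7438 V

0.7438 V


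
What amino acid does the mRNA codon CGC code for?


Standard genetic code lookup.
Codon CGC -> Arg

Arg


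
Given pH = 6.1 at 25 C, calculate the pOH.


pOH = 14 - pH
pOH = 14 - 6.1
pOH = 7.9

7.9


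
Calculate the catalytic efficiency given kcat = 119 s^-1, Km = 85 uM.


Catalytic efficiency = kcat / Km
= 119 / 85
= 1.4 uM^-1*s^-1

1.4 uM^-1*s^-1


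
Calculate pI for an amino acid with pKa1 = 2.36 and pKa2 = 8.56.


pI = (pKa1 + pKa2) / 2
pI = (2.36 + 8.56) / 2
pI = 5.46

5.46


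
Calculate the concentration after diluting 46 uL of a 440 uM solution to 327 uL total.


C2 = C1 * V1 / V2
C2 = 440 * 46 / 327
C2 = 61.896 uM

61.896 uM


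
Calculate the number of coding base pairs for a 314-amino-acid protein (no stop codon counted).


Each amino acid = 1 codon = 3 bp
bp = 314 * 3 = 942 bp

942 bp


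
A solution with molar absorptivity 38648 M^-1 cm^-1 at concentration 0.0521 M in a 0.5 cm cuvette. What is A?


A = epsilon * c * l
A = 38648 * 0.0521 * 0.5
A = 1006.7804

1006.7804


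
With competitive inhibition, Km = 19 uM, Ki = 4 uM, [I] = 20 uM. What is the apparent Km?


Km_app = Km * (1 + [I]/Ki)
Km_app = 19 * (1 + 20/4)
Km_app = 114.0 uM

114.0 uM


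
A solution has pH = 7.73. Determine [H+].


[H+] = 10^(-pH)
[H+] = 10^(-7.73)
[H+] = 1.862e-08 M

1.862e-08 M


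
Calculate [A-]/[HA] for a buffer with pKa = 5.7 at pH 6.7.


[A-]/[HA] = 10^(pH - pKa)
= 10^(6.7 - 5.7)
= 10.0

10.0


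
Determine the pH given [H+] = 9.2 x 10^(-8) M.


pH = -log10([H+])
pH = -log10(9.2 x 10^(-8))
pH = 7.0362

7.0362


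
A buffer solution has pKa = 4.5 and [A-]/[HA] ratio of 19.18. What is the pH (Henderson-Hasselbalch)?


pH = pKa + log10([A-]/[HA])
pH = 4.5 + log10(19.18)
pH = 5.7828

5.7828


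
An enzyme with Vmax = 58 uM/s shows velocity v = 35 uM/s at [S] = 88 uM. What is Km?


Km = [S] * (Vmax - v) / v
Km = 88 * (58 - 35) / 35
Km = 57.8286 uM

57.8286 uM


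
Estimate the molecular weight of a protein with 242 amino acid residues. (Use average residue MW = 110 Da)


MW = n_residues * 110 Da
MW = 242 * 110
MW = 26620 Da

26620 Da


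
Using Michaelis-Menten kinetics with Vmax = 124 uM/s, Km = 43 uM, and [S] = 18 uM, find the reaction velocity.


v = Vmax * [S] / (Km + [S])
v = 124 * 18 / (43 + 18)
v = 36.5902 uM/s

36.5902 uM/s


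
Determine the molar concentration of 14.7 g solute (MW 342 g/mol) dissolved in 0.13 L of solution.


C = (mass / MW) / volume
C = (14.7 / 342) / 0.13
C = 0.3306 M

0.3306 M


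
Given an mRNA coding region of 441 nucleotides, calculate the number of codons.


codons = nucleotides / 3
codons = 441 / 3 = 147

147


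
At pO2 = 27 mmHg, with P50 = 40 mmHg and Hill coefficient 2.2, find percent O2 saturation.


Y = pO2^n / (P50^n + pO2^n)
Y = 27^2.2 / (40^2.2 + 27^2.2)
Y = 29.64%

29.64%


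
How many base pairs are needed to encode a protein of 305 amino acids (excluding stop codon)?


Each amino acid = 1 codon = 3 bp
bp = 305 * 3 = 915 bp

915 bp


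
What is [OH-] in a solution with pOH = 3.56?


[OH-] = 10^(-pOH)
[OH-] = 10^(-3.56)
[OH-] = 2.754e-04 M

2.754e-04 M


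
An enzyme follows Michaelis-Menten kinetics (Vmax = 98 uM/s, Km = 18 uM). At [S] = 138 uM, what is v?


v = Vmax * [S] / (Km + [S])
v = 98 * 138 / (18 + 138)
v = 86.6923 uM/s

86.6923 uM/s


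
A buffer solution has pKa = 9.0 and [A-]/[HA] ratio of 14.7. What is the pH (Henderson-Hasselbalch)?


pH = pKa + log10([A-]/[HA])
pH = 9.0 + log10(14.7)
pH = 10.1673

10.1673


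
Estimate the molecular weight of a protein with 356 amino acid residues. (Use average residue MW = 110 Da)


MW = n_residues * 110 Da
MW = 356 * 110
MW = 39160 Da

39160 Da


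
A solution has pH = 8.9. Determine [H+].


[H+] = 10^(-pH)
[H+] = 10^(-8.9)
[H+] = 1.259e-09 M

1.259e-09 M


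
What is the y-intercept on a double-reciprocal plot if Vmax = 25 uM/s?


y-intercept = 1/Vmax
= 1/25
= 0.04 s/uM

0.04 s/uM


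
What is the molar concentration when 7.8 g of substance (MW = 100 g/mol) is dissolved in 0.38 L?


C = (mass / MW) / volume
C = (7.8 / 100) / 0.38
C = 0.2053 M

0.2053 M


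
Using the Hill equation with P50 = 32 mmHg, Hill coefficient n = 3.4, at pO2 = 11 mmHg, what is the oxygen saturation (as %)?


Y = pO2^n / (P50^n + pO2^n)
Y = 11^3.4 / (32^3.4 + 11^3.4)
Y = 2.58%

2.58%


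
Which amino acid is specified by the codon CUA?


Standard genetic code lookup.
Codon CUA -> Leu

Leu


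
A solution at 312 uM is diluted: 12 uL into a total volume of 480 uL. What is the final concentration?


C2 = C1 * V1 / V2
C2 = 312 * 12 / 480
C2 = 7.8 uM

7.8 uM


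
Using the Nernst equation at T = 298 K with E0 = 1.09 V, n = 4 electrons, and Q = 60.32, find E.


E = E0 - (RT/nF) * ln(Q)
E = 1.09 - (8.314 * 298 / (4 * 96485)) * ln(60.32)
E = 1.0637 V

1.0637 V


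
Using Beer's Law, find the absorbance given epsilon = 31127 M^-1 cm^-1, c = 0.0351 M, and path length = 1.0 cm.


A = epsilon * c * l
A = 31127 * 0.0351 * 1.0
A = 1092.5577

1092.5577


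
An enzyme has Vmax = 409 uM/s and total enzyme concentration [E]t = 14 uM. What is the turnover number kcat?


kcat = Vmax / [E]t
kcat = 409 / 14
kcat = 29.2143 s^-1

29.2143 s^-1


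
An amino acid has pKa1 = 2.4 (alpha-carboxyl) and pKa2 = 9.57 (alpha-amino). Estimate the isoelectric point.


pI = (pKa1 + pKa2) / 2
pI = (2.4 + 9.57) / 2
pI = 5.985

5.985


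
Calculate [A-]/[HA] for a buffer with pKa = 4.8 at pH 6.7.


[A-]/[HA] = 10^(pH - pKa)
= 10^(6.7 - 4.8)
= 79.4328

79.4328


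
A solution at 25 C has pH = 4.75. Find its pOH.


pOH = 14 - pH
pOH = 14 - 4.75
pOH = 9.25

9.25


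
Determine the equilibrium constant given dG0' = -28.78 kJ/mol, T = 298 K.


Keq = exp(-dG0 * 1000 / (R * T))
Keq = exp(-(-28.78) * 1000 / (8.314 * 298))
Keq = 110880.8361

110880.8361


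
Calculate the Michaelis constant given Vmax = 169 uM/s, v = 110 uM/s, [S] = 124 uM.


Km = [S] * (Vmax - v) / v
Km = 124 * (169 - 110) / 110
Km = 66.5091 uM

66.5091 uM


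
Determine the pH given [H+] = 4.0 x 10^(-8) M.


pH = -log10([H+])
pH = -log10(4.0 x 10^(-8))
pH = 7.3979

7.3979


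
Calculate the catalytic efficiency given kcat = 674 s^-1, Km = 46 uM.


Catalytic efficiency = kcat / Km
= 674 / 46
= 14.6522 uM^-1*s^-1

14.6522 uM^-1*s^-1


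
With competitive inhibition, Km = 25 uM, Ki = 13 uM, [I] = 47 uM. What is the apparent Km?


Km_app = Km * (1 + [I]/Ki)
Km_app = 25 * (1 + 47/13)
Km_app = 115.3846 uM

115.3846 uM


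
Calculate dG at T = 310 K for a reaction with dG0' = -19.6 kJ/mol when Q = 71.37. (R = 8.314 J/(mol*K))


dG = dG0' + RT * ln(Q) / 1000
dG = -19.6 + 8.314 * 310 * ln(71.37) / 1000
dG = -8.6002 kJ/mol

-8.6002 kJ/mol


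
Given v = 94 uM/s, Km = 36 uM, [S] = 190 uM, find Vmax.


Vmax = v * (Km + [S]) / [S]
Vmax = 94 * (36 + 190) / 190
Vmax = 111.8105 uM/s

111.8105 uM/s


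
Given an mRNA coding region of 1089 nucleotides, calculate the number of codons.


codons = nucleotides / 3
codons = 1089 / 3 = 363

363


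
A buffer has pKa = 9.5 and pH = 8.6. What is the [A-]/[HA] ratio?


[A-]/[HA] = 10^(pH - pKa)
= 10^(8.6 - 9.5)
= 0.1259

0.1259


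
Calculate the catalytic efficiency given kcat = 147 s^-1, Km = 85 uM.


Catalytic efficiency = kcat / Km
= 147 / 85
= 1.7294 uM^-1*s^-1

1.7294 uM^-1*s^-1


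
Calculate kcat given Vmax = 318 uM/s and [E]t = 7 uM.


kcat = Vmax / [E]t
kcat = 318 / 7
kcat = 45.4286 s^-1

45.4286 s^-1


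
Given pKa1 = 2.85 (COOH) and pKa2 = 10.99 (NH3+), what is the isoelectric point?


pI = (pKa1 + pKa2) / 2
pI = (2.85 + 10.99) / 2
pI = 6.92

6.92


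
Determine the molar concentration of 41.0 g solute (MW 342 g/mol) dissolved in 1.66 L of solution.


C = (mass / MW) / volume
C = (41.0 / 342) / 1.66
C = 0.0722 M

0.0722 M


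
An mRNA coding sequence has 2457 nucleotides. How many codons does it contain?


codons = nucleotides / 3
codons = 2457 / 3 = 819

819


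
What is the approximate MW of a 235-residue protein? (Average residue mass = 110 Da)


MW = n_residues * 110 Da
MW = 235 * 110
MW = 25850 Da

25850 Da


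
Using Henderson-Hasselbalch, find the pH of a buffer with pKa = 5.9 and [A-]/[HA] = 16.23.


pH = pKa + log10([A-]/[HA])
pH = 5.9 + log10(16.23)
pH = 7.1103

7.1103


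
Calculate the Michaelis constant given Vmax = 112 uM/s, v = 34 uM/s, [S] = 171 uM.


Km = [S] * (Vmax - v) / v
Km = 171 * (112 - 34) / 34
Km = 392.2941 uM

392.2941 uM


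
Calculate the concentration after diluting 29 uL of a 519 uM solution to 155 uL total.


C2 = C1 * V1 / V2
C2 = 519 * 29 / 155
C2 = 97.1032 uM

97.1032 uM


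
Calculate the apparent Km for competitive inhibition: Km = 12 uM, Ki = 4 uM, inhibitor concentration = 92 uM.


Km_app = Km * (1 + [I]/Ki)
Km_app = 12 * (1 + 92/4)
Km_app = 288.0 uM

288.0 uM


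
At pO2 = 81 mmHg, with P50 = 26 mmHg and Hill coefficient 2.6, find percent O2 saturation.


Y = pO2^n / (P50^n + pO2^n)
Y = 81^2.6 / (26^2.6 + 81^2.6)
Y = 95.05%

95.05%


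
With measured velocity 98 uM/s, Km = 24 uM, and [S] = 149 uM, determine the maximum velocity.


Vmax = v * (Km + [S]) / [S]
Vmax = 98 * (24 + 149) / 149
Vmax = 113.7852 uM/s

113.7852 uM/s


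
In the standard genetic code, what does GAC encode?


Standard genetic code lookup.
Codon GAC -> Asp

Asp


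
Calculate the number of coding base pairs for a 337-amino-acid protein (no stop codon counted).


Each amino acid = 1 codon = 3 bp
bp = 337 * 3 = 1011 bp

1011 bp


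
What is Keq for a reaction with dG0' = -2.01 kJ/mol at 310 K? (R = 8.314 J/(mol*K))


Keq = exp(-dG0 * 1000 / (R * T))
Keq = exp(-(-2.01) * 1000 / (8.314 * 310))
Keq = 2.1812

2.1812


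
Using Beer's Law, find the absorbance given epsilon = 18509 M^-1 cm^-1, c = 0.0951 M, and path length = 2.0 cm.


A = epsilon * c * l
A = 18509 * 0.0951 * 2.0
A = 3520.4118

3520.4118


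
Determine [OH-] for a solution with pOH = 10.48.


[OH-] = 10^(-pOH)
[OH-] = 10^(-10.48)
[OH-] = 3.311e-11 M

3.311e-11 M


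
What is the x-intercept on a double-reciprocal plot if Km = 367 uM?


x-intercept = -1/Km
= -1/367
= -0.0027 1/uM

-0.0027 1/uM


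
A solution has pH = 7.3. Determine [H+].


[H+] = 10^(-pH)
[H+] = 10^(-7.3)
[H+] = 5.012e-08 M

5.012e-08 M


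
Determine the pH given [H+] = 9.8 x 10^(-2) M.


pH = -log10([H+])
pH = -log10(9.8 x 10^(-2))
pH = 1.0088

1.0088


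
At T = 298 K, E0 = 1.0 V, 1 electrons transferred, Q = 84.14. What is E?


E = E0 - (RT/nF) * ln(Q)
E = 1.0 - (8.314 * 298 / (1 * 96485)) * ln(84.14)
E = 0.8862 V

0.8862 V


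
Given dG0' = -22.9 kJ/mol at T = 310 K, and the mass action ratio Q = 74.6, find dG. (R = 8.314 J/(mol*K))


dG = dG0' + RT * ln(Q) / 1000
dG = -22.9 + 8.314 * 310 * ln(74.6) / 1000
dG = -11.7861 kJ/mol

-11.7861 kJ/mol


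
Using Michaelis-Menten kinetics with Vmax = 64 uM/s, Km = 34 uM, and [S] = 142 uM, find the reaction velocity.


v = Vmax * [S] / (Km + [S])
v = 64 * 142 / (34 + 142)
v = 51.6364 uM/s

51.6364 uM/s


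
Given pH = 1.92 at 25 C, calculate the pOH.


pOH = 14 - pH
pOH = 14 - 1.92
pOH = 12.08

12.08


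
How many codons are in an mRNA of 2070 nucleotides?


codons = nucleotides / 3
codons = 2070 / 3 = 690

690


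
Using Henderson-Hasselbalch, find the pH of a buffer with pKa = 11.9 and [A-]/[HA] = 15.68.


pH = pKa + log10([A-]/[HA])
pH = 11.9 + log10(15.68)
pH = 13.0953

13.0953


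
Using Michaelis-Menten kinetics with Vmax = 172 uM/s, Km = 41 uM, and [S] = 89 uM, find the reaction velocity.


v = Vmax * [S] / (Km + [S])
v = 172 * 89 / (41 + 89)
v = 117.7538 uM/s

117.7538 uM/s


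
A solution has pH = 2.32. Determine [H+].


[H+] = 10^(-pH)
[H+] = 10^(-2.32)
[H+] = 0.0048 M

0.0048 M


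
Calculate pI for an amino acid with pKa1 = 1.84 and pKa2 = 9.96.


pI = (pKa1 + pKa2) / 2
pI = (1.84 + 9.96) / 2
pI = 5.9

5.9


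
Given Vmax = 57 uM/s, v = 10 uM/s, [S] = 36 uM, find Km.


Km = [S] * (Vmax - v) / v
Km = 36 * (57 - 10) / 10
Km = 169.2 uM

169.2 uM


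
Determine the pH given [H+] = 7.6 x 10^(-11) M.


pH = -log10([H+])
pH = -log10(7.6 x 10^(-11))
pH = 10.1192

10.1192


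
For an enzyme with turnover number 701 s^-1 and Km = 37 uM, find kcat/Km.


Catalytic efficiency = kcat / Km
= 701 / 37
= 18.9459 uM^-1*s^-1

18.9459 uM^-1*s^-1


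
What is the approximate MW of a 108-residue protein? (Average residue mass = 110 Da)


MW = n_residues * 110 Da
MW = 108 * 110
MW = 11880 Da

11880 Da


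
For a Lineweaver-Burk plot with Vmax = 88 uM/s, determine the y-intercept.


y-intercept = 1/Vmax
= 1/88
= 0.0114 s/uM

0.0114 s/uM


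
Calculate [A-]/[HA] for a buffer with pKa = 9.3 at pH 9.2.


[A-]/[HA] = 10^(pH - pKa)
= 10^(9.2 - 9.3)
= 0.7943

0.7943


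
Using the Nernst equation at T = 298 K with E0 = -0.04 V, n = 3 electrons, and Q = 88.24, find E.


E = E0 - (RT/nF) * ln(Q)
E = -0.04 - (8.314 * 298 / (3 * 96485)) * ln(88.24)
E = -0.0783 V

-0.0783 V


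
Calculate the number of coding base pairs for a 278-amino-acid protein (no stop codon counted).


Each amino acid = 1 codon = 3 bp
bp = 278 * 3 = 834 bp

834 bp


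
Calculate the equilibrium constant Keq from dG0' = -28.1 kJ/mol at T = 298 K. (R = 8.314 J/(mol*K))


Keq = exp(-dG0 * 1000 / (R * T))
Keq = exp(-(-28.1) * 1000 / (8.314 * 298))
Keq = 84267.2942

84267.2942


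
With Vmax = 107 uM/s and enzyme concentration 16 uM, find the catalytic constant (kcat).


kcat = Vmax / [E]t
kcat = 107 / 16
kcat = 6.6875 s^-1

6.6875 s^-1


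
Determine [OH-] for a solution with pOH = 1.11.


[OH-] = 10^(-pOH)
[OH-] = 10^(-1.11)
[OH-] = 0.0776 M

0.0776 M


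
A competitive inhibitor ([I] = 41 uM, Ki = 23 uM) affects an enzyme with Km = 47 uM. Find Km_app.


Km_app = Km * (1 + [I]/Ki)
Km_app = 47 * (1 + 41/23)
Km_app = 130.7826 uM

130.7826 uM


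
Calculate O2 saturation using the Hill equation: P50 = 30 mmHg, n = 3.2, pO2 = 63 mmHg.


Y = pO2^n / (P50^n + pO2^n)
Y = 63^3.2 / (30^3.2 + 63^3.2)
Y = 91.48%

91.48%


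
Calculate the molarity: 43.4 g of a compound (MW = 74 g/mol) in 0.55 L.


C = (mass / MW) / volume
C = (43.4 / 74) / 0.55
C = 1.0663 M

1.0663 M


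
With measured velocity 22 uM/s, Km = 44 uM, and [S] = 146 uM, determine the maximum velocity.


Vmax = v * (Km + [S]) / [S]
Vmax = 22 * (44 + 146) / 146
Vmax = 28.6301 uM/s

28.6301 uM/s


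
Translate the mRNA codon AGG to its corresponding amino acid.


Standard genetic code lookup.
Codon AGG -> Arg

Arg


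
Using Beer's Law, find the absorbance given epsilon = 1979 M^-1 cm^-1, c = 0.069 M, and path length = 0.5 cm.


A = epsilon * c * l
A = 1979 * 0.069 * 0.5
A = 68.2755

68.2755


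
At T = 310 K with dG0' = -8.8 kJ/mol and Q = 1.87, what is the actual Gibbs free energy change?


dG = dG0' + RT * ln(Q) / 1000
dG = -8.8 + 8.314 * 310 * ln(1.87) / 1000
dG = -7.1867 kJ/mol

-7.1867 kJ/mol


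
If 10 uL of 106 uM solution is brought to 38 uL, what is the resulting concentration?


C2 = C1 * V1 / V2
C2 = 106 * 10 / 38
C2 = 27.8947 uM

27.8947 uM


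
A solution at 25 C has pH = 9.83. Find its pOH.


pOH = 14 - pH
pOH = 14 - 9.83
pOH = 4.17

4.17


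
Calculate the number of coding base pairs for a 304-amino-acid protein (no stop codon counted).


Each amino acid = 1 codon = 3 bp
bp = 304 * 3 = 912 bp

912 bp


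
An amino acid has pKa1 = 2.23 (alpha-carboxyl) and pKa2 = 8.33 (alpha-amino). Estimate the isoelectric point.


pI = (pKa1 + pKa2) / 2
pI = (2.23 + 8.33) / 2
pI = 5.28

5.28


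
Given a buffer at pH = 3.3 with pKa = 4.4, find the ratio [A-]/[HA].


[A-]/[HA] = 10^(pH - pKa)
= 10^(3.3 - 4.4)
= 0.0794

0.0794


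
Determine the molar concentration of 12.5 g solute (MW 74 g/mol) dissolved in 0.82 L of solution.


C = (mass / MW) / volume
C = (12.5 / 74) / 0.82
C = 0.206 M

0.206 M


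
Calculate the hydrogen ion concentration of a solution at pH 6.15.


[H+] = 10^(-pH)
[H+] = 10^(-6.15)
[H+] = 7.079e-07 M

7.079e-07 M


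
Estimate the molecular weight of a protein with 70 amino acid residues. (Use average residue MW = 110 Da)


MW = n_residues * 110 Da
MW = 70 * 110
MW = 7700 Da

7700 Da


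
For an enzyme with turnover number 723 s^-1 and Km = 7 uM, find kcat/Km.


Catalytic efficiency = kcat / Km
= 723 / 7
= 103.2857 uM^-1*s^-1

103.2857 uM^-1*s^-1


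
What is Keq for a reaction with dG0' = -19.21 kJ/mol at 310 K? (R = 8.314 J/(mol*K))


Keq = exp(-dG0 * 1000 / (R * T))
Keq = exp(-(-19.21) * 1000 / (8.314 * 310))
Keq = 1725.7568

1725.7568


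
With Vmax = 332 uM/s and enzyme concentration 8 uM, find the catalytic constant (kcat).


kcat = Vmax / [E]t
kcat = 332 / 8
kcat = 41.5 s^-1

41.5 s^-1


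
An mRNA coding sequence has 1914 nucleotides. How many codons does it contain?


codons = nucleotides / 3
codons = 1914 / 3 = 638

638


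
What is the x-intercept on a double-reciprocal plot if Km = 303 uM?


x-intercept = -1/Km
= -1/303
= -0.0033 1/uM

-0.0033 1/uM


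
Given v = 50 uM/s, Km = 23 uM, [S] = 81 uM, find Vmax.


Vmax = v * (Km + [S]) / [S]
Vmax = 50 * (23 + 81) / 81
Vmax = 64.1975 uM/s

64.1975 uM/s


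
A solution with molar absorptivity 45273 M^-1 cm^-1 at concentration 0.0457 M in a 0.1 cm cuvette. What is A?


A = epsilon * c * l
A = 45273 * 0.0457 * 0.1
A = 206.8976

206.8976


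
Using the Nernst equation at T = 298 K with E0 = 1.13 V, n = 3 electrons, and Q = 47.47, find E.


E = E0 - (RT/nF) * ln(Q)
E = 1.13 - (8.314 * 298 / (3 * 96485)) * ln(47.47)
E = 1.097 V

1.097 V


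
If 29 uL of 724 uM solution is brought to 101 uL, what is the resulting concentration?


C2 = C1 * V1 / V2
C2 = 724 * 29 / 101
C2 = 207.8812 uM

207.8812 uM


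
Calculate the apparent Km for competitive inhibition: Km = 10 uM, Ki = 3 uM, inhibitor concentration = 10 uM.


Km_app = Km * (1 + [I]/Ki)
Km_app = 10 * (1 + 10/3)
Km_app = 43.3333 uM

43.3333 uM


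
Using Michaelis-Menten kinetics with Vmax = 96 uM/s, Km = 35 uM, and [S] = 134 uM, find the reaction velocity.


v = Vmax * [S] / (Km + [S])
v = 96 * 134 / (35 + 134)
v = 76.1183 uM/s

76.1183 uM/s


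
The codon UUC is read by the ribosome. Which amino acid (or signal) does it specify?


Standard genetic code lookup.
Codon UUC -> Phe

Phe


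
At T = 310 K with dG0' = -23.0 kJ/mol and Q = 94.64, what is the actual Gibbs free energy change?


dG = dG0' + RT * ln(Q) / 1000
dG = -23.0 + 8.314 * 310 * ln(94.64) / 1000
dG = -11.2729 kJ/mol

-11.2729 kJ/mol


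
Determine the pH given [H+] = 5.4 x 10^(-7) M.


pH = -log10([H+])
pH = -log10(5.4 x 10^(-7))
pH = 6.2676

6.2676


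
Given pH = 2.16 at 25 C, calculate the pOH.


pOH = 14 - pH
pOH = 14 - 2.16
pOH = 11.84

11.84


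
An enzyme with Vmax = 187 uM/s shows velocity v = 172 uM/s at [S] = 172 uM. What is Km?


Km = [S] * (Vmax - v) / v
Km = 172 * (187 - 172) / 172
Km = 15.0 uM

15.0 uM


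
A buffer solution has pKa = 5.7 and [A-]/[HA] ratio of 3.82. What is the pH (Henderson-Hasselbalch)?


pH = pKa + log10([A-]/[HA])
pH = 5.7 + log10(3.82)
pH = 6.2821

6.2821


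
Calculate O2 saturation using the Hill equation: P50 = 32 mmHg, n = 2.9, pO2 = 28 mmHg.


Y = pO2^n / (P50^n + pO2^n)
Y = 28^2.9 / (32^2.9 + 28^2.9)
Y = 40.44%

40.44%


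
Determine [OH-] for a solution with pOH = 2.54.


[OH-] = 10^(-pOH)
[OH-] = 10^(-2.54)
[OH-] = 0.0029 M

0.0029 M


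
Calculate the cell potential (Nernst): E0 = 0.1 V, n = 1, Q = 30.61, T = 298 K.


E = E0 - (RT/nF) * ln(Q)
E = 0.1 - (8.314 * 298 / (1 * 96485)) * ln(30.61)
E = 0.0121 V

0.0121 V


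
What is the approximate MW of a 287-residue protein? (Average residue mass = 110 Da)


MW = n_residues * 110 Da
MW = 287 * 110
MW = 31570 Da

31570 Da


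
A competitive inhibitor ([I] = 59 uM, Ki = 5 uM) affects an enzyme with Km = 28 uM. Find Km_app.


Km_app = Km * (1 + [I]/Ki)
Km_app = 28 * (1 + 59/5)
Km_app = 358.4 uM

358.4 uM


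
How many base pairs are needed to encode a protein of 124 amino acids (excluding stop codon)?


Each amino acid = 1 codon = 3 bp
bp = 124 * 3 = 372 bp

372 bp


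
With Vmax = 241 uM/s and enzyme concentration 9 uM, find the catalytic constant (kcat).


kcat = Vmax / [E]t
kcat = 241 / 9
kcat = 26.7778 s^-1

26.7778 s^-1


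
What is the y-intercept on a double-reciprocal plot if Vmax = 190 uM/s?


y-intercept = 1/Vmax
= 1/190
= 0.0053 s/uM

0.0053 s/uM


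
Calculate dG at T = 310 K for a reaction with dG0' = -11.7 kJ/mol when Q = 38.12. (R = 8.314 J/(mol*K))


dG = dG0' + RT * ln(Q) / 1000
dG = -11.7 + 8.314 * 310 * ln(38.12) / 1000
dG = -2.3166 kJ/mol

-2.3166 kJ/mol


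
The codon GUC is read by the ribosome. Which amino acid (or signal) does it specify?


Standard genetic code lookup.
Codon GUC -> Val

Val


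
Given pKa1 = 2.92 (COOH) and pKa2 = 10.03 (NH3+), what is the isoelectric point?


pI = (pKa1 + pKa2) / 2
pI = (2.92 + 10.03) / 2
pI = 6.475

6.475


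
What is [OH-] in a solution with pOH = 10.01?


[OH-] = 10^(-pOH)
[OH-] = 10^(-10.01)
[OH-] = 9.772e-11 M

9.772e-11 M


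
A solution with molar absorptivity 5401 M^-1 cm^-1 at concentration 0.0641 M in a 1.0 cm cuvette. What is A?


A = epsilon * c * l
A = 5401 * 0.0641 * 1.0
A = 346.2041

346.2041


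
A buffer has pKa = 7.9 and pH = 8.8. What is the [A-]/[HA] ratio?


[A-]/[HA] = 10^(pH - pKa)
= 10^(8.8 - 7.9)
= 7.9433

7.9433


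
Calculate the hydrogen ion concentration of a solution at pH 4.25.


[H+] = 10^(-pH)
[H+] = 10^(-4.25)
[H+] = 5.623e-05 M

5.623e-05 M


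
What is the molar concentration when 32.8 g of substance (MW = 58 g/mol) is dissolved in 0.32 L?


C = (mass / MW) / volume
C = (32.8 / 58) / 0.32
C = 1.7672 M

1.7672 M


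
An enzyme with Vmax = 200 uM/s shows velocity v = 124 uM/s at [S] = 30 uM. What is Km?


Km = [S] * (Vmax - v) / v
Km = 30 * (200 - 124) / 124
Km = 18.3871 uM

18.3871 uM


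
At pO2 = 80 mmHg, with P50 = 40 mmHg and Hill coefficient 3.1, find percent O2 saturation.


Y = pO2^n / (P50^n + pO2^n)
Y = 80^3.1 / (40^3.1 + 80^3.1)
Y = 89.56%

89.56%


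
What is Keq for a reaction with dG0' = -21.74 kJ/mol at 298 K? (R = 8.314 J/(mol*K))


Keq = exp(-dG0 * 1000 / (R * T))
Keq = exp(-(-21.74) * 1000 / (8.314 * 298))
Keq = 6468.631

6468.631


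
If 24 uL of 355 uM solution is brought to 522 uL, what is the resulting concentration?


C2 = C1 * V1 / V2
C2 = 355 * 24 / 522
C2 = 16.3218 uM

16.3218 uM


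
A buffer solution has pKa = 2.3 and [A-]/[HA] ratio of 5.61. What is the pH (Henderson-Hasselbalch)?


pH = pKa + log10([A-]/[HA])
pH = 2.3 + log10(5.61)
pH = 3.049

3.049


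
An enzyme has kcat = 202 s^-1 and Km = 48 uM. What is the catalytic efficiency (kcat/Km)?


Catalytic efficiency = kcat / Km
= 202 / 48
= 4.2083 uM^-1*s^-1

4.2083 uM^-1*s^-1


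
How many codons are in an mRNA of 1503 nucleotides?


codons = nucleotides / 3
codons = 1503 / 3 = 501

501


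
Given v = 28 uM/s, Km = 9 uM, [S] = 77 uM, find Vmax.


Vmax = v * (Km + [S]) / [S]
Vmax = 28 * (9 + 77) / 77
Vmax = 31.2727 uM/s

31.2727 uM/s


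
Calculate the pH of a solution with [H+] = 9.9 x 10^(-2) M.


pH = -log10([H+])
pH = -log10(9.9 x 10^(-2))
pH = 1.0044

1.0044


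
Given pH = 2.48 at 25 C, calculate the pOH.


pOH = 14 - pH
pOH = 14 - 2.48
pOH = 11.52

11.52


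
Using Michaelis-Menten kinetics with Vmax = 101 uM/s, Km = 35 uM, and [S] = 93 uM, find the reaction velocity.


v = Vmax * [S] / (Km + [S])
v = 101 * 93 / (35 + 93)
v = 73.3828 uM/s

73.3828 uM/s


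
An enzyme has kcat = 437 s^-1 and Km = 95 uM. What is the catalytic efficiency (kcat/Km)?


Catalytic efficiency = kcat / Km
= 437 / 95
= 4.6 uM^-1*s^-1

4.6 uM^-1*s^-1


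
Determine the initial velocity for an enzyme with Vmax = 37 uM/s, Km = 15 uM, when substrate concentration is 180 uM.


v = Vmax * [S] / (Km + [S])
v = 37 * 180 / (15 + 180)
v = 34.1538 uM/s

34.1538 uM/s


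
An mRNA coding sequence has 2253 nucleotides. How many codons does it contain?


codons = nucleotides / 3
codons = 2253 / 3 = 751

751


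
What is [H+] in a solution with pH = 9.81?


[H+] = 10^(-pH)
[H+] = 10^(-9.81)
[H+] = 1.549e-10 M

1.549e-10 M


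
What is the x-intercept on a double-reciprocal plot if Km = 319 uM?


x-intercept = -1/Km
= -1/319
= -0.0031 1/uM

-0.0031 1/uM


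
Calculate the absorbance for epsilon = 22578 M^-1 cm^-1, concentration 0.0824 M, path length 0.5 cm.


A = epsilon * c * l
A = 22578 * 0.0824 * 0.5
A = 930.2136

930.2136


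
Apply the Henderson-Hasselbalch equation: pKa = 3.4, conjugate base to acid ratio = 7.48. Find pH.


pH = pKa + log10([A-]/[HA])
pH = 3.4 + log10(7.48)
pH = 4.2739

4.2739


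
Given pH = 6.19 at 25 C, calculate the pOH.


pOH = 14 - pH
pOH = 14 - 6.19
pOH = 7.81

7.81


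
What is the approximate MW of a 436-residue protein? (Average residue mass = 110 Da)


MW = n_residues * 110 Da
MW = 436 * 110
MW = 47960 Da

47960 Da


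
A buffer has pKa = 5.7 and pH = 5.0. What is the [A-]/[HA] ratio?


[A-]/[HA] = 10^(pH - pKa)
= 10^(5.0 - 5.7)
= 0.1995

0.1995


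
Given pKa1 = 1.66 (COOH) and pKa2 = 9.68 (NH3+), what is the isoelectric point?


pI = (pKa1 + pKa2) / 2
pI = (1.66 + 9.68) / 2
pI = 5.67

5.67


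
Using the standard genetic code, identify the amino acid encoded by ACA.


Standard genetic code lookup.
Codon ACA -> Thr

Thr


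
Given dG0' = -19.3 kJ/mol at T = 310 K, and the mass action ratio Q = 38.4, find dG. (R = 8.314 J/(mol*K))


dG = dG0' + RT * ln(Q) / 1000
dG = -19.3 + 8.314 * 310 * ln(38.4) / 1000
dG = -9.8977 kJ/mol

-9.8977 kJ/mol


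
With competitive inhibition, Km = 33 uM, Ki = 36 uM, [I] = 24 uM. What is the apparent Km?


Km_app = Km * (1 + [I]/Ki)
Km_app = 33 * (1 + 24/36)
Km_app = 55.0 uM

55.0 uM


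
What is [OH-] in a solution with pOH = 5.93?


[OH-] = 10^(-pOH)
[OH-] = 10^(-5.93)
[OH-] = 1.175e-06 M

1.175e-06 M


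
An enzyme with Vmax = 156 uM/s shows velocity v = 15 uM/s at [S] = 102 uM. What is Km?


Km = [S] * (Vmax - v) / v
Km = 102 * (156 - 15) / 15
Km = 958.8 uM

958.8 uM


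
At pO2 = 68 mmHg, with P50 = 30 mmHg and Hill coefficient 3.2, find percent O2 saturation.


Y = pO2^n / (P50^n + pO2^n)
Y = 68^3.2 / (30^3.2 + 68^3.2)
Y = 93.2%

93.2%


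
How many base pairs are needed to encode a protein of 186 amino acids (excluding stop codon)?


Each amino acid = 1 codon = 3 bp
bp = 186 * 3 = 558 bp

558 bp


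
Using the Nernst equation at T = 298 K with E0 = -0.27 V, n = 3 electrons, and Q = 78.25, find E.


E = E0 - (RT/nF) * ln(Q)
E = -0.27 - (8.314 * 298 / (3 * 96485)) * ln(78.25)
E = -0.3073 V

-0.3073 V


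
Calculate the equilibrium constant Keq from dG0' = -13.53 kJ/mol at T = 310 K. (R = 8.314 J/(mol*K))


Keq = exp(-dG0 * 1000 / (R * T))
Keq = exp(-(-13.53) * 1000 / (8.314 * 310))
Keq = 190.4898

190.4898


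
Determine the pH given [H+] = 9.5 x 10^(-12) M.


pH = -log10([H+])
pH = -log10(9.5 x 10^(-12))
pH = 11.0223

11.0223


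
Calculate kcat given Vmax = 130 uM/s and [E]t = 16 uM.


kcat = Vmax / [E]t
kcat = 130 / 16
kcat = 8.125 s^-1

8.125 s^-1


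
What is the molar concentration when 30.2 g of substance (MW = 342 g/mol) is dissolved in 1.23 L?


C = (mass / MW) / volume
C = (30.2 / 342) / 1.23
C = 0.0718 M

0.0718 M


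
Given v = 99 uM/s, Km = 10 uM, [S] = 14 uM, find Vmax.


Vmax = v * (Km + [S]) / [S]
Vmax = 99 * (10 + 14) / 14
Vmax = 169.7143 uM/s

169.7143 uM/s


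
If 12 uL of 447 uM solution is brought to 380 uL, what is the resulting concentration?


C2 = C1 * V1 / V2
C2 = 447 * 12 / 380
C2 = 14.1158 uM

14.1158 uM


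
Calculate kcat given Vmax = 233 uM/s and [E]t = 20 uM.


kcat = Vmax / [E]t
kcat = 233 / 20
kcat = 11.65 s^-1

11.65 s^-1


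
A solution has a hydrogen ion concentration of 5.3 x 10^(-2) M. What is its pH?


pH = -log10([H+])
pH = -log10(5.3 x 10^(-2))
pH = 1.2757

1.2757


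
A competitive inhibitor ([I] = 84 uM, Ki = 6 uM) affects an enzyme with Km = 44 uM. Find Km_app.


Km_app = Km * (1 + [I]/Ki)
Km_app = 44 * (1 + 84/6)
Km_app = 660.0 uM

660.0 uM


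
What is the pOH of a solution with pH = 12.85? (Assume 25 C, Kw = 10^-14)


pOH = 14 - pH
pOH = 14 - 12.85
pOH = 1.15

1.15


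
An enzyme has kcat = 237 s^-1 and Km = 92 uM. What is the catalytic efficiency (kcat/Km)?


Catalytic efficiency = kcat / Km
= 237 / 92
= 2.5761 uM^-1*s^-1

2.5761 uM^-1*s^-1


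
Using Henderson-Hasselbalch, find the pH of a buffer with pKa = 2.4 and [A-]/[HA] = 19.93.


pH = pKa + log10([A-]/[HA])
pH = 2.4 + log10(19.93)
pH = 3.6995

3.6995


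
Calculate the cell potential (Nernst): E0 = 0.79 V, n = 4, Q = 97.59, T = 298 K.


E = E0 - (RT/nF) * ln(Q)
E = 0.79 - (8.314 * 298 / (4 * 96485)) * ln(97.59)
E = 0.7606 V

0.7606 V


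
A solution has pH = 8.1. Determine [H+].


[H+] = 10^(-pH)
[H+] = 10^(-8.1)
[H+] = 7.943e-09 M

7.943e-09 M


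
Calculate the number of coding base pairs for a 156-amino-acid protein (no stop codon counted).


Each amino acid = 1 codon = 3 bp
bp = 156 * 3 = 468 bp

468 bp


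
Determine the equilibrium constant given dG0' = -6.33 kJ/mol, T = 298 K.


Keq = exp(-dG0 * 1000 / (R * T))
Keq = exp(-(-6.33) * 1000 / (8.314 * 298))
Keq = 12.8703

12.8703


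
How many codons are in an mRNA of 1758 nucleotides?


codons = nucleotides / 3
codons = 1758 / 3 = 586

586


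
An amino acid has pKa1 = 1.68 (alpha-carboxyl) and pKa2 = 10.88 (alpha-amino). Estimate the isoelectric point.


pI = (pKa1 + pKa2) / 2
pI = (1.68 + 10.88) / 2
pI = 6.28

6.28


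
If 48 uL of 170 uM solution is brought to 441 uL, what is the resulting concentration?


C2 = C1 * V1 / V2
C2 = 170 * 48 / 441
C2 = 18.5034 uM

18.5034 uM


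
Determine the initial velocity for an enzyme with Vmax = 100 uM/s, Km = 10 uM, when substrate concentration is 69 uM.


v = Vmax * [S] / (Km + [S])
v = 100 * 69 / (10 + 69)
v = 87.3418 uM/s

87.3418 uM/s


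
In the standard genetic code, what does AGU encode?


Standard genetic code lookup.
Codon AGU -> Ser

Ser


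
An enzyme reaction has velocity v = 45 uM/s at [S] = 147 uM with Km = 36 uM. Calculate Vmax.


Vmax = v * (Km + [S]) / [S]
Vmax = 45 * (36 + 147) / 147
Vmax = 56.0204 uM/s

56.0204 uM/s


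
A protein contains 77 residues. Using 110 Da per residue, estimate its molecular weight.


MW = n_residues * 110 Da
MW = 77 * 110
MW = 8470 Da

8470 Da


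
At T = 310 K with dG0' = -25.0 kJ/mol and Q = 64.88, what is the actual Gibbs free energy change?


dG = dG0' + RT * ln(Q) / 1000
dG = -25.0 + 8.314 * 310 * ln(64.88) / 1000
dG = -14.2459 kJ/mol

-14.2459 kJ/mol


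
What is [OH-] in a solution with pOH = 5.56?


[OH-] = 10^(-pOH)
[OH-] = 10^(-5.56)
[OH-] = 2.754e-06 M

2.754e-06 M


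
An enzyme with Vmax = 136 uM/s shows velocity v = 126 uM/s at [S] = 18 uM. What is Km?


Km = [S] * (Vmax - v) / v
Km = 18 * (136 - 126) / 126
Km = 1.4286 uM

1.4286 uM


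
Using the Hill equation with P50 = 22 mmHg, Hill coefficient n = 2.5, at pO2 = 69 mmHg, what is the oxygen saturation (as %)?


Y = pO2^n / (P50^n + pO2^n)
Y = 69^2.5 / (22^2.5 + 69^2.5)
Y = 94.57%

94.57%


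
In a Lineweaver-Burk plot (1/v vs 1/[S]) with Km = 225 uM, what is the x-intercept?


x-intercept = -1/Km
= -1/225
= -0.0044 1/uM

-0.0044 1/uM


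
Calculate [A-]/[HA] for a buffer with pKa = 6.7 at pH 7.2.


[A-]/[HA] = 10^(pH - pKa)
= 10^(7.2 - 6.7)
= 3.1623

3.1623


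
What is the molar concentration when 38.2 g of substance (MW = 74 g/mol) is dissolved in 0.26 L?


C = (mass / MW) / volume
C = (38.2 / 74) / 0.26
C = 1.9854 M

1.9854 M


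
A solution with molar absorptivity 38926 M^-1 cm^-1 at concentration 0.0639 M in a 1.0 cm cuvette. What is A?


A = epsilon * c * l
A = 38926 * 0.0639 * 1.0
A = 2487.3714

2487.3714


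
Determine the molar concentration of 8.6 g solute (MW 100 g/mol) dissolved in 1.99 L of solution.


C = (mass / MW) / volume
C = (8.6 / 100) / 1.99
C = 0.0432 M

0.0432 M


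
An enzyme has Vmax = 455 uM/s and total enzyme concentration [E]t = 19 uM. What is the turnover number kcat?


kcat = Vmax / [E]t
kcat = 455 / 19
kcat = 23.9474 s^-1

23.9474 s^-1


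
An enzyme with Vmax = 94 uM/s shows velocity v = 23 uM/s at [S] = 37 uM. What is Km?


Km = [S] * (Vmax - v) / v
Km = 37 * (94 - 23) / 23
Km = 114.2174 uM

114.2174 uM


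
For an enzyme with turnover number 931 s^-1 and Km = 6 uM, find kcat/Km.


Catalytic efficiency = kcat / Km
= 931 / 6
= 155.1667 uM^-1*s^-1

155.1667 uM^-1*s^-1


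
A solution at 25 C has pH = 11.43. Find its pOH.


pOH = 14 - pH
pOH = 14 - 11.43
pOH = 2.57

2.57


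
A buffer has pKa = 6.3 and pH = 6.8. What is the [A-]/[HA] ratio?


[A-]/[HA] = 10^(pH - pKa)
= 10^(6.8 - 6.3)
= 3.1623

3.1623


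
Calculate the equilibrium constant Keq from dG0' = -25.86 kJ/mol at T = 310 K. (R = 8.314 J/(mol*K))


Keq = exp(-dG0 * 1000 / (R * T))
Keq = exp(-(-25.86) * 1000 / (8.314 * 310))
Keq = 22779.1411

22779.1411


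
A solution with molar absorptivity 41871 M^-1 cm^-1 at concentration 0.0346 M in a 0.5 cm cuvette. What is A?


A = epsilon * c * l
A = 41871 * 0.0346 * 0.5
A = 724.3683

724.3683


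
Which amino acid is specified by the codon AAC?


Standard genetic code lookup.
Codon AAC -> Asn

Asn


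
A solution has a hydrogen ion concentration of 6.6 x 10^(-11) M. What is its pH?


pH = -log10([H+])
pH = -log10(6.6 x 10^(-11))
pH = 10.1805

10.1805


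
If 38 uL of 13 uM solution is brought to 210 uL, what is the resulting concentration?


C2 = C1 * V1 / V2
C2 = 13 * 38 / 210
C2 = 2.3524 uM

2.3524 uM


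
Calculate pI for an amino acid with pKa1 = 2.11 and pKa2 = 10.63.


pI = (pKa1 + pKa2) / 2
pI = (2.11 + 10.63) / 2
pI = 6.37

6.37


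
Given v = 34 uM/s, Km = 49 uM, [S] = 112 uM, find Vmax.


Vmax = v * (Km + [S]) / [S]
Vmax = 34 * (49 + 112) / 112
Vmax = 48.875 uM/s

48.875 uM/s


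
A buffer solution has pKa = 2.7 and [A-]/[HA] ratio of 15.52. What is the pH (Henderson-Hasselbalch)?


pH = pKa + log10([A-]/[HA])
pH = 2.7 + log10(15.52)
pH = 3.8909

3.8909


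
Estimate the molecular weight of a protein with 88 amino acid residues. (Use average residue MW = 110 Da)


MW = n_residues * 110 Da
MW = 88 * 110
MW = 9680 Da

9680 Da


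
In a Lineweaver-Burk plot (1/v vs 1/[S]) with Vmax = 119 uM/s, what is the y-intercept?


y-intercept = 1/Vmax
= 1/119
= 0.0084 s/uM

0.0084 s/uM


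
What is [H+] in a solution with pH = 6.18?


[H+] = 10^(-pH)
[H+] = 10^(-6.18)
[H+] = 6.607e-07 M

6.607e-07 M


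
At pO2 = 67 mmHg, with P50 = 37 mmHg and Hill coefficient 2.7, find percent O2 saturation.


Y = pO2^n / (P50^n + pO2^n)
Y = 67^2.7 / (37^2.7 + 67^2.7)
Y = 83.25%

83.25%


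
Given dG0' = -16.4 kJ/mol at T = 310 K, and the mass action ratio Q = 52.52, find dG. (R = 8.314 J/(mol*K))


dG = dG0' + RT * ln(Q) / 1000
dG = -16.4 + 8.314 * 310 * ln(52.52) / 1000
dG = -6.1907 kJ/mol

-6.1907 kJ/mol


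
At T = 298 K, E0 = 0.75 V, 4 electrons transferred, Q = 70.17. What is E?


E = E0 - (RT/nF) * ln(Q)
E = 0.75 - (8.314 * 298 / (4 * 96485)) * ln(70.17)
E = 0.7227 V

0.7227 V


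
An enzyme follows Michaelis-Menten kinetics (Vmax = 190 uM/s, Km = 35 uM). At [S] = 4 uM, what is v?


v = Vmax * [S] / (Km + [S])
v = 190 * 4 / (35 + 4)
v = 19.4872 uM/s

19.4872 uM/s


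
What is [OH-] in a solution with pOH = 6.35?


[OH-] = 10^(-pOH)
[OH-] = 10^(-6.35)
[OH-] = 4.467e-07 M

4.467e-07 M


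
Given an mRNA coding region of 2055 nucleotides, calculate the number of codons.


codons = nucleotides / 3
codons = 2055 / 3 = 685

685


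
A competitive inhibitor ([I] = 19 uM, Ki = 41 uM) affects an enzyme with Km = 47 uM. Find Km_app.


Km_app = Km * (1 + [I]/Ki)
Km_app = 47 * (1 + 19/41)
Km_app = 68.7805 uM

68.7805 uM


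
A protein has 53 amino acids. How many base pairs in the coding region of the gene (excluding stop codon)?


Each amino acid = 1 codon = 3 bp
bp = 53 * 3 = 159 bp

159 bp


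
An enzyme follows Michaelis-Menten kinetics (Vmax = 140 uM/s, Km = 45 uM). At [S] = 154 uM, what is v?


v = Vmax * [S] / (Km + [S])
v = 140 * 154 / (45 + 154)
v = 108.3417 uM/s

108.3417 uM/s


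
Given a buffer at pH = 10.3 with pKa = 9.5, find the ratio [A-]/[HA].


[A-]/[HA] = 10^(pH - pKa)
= 10^(10.3 - 9.5)
= 6.3096

6.3096


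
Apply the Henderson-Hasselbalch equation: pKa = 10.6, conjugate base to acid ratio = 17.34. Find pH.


pH = pKa + log10([A-]/[HA])
pH = 10.6 + log10(17.34)
pH = 11.839

11.839


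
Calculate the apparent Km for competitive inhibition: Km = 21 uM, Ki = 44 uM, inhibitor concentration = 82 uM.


Km_app = Km * (1 + [I]/Ki)
Km_app = 21 * (1 + 82/44)
Km_app = 60.1364 uM

60.1364 uM


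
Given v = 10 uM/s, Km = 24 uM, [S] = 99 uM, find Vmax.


Vmax = v * (Km + [S]) / [S]
Vmax = 10 * (24 + 99) / 99
Vmax = 12.4242 uM/s

12.4242 uM/s


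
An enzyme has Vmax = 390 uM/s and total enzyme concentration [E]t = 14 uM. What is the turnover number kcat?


kcat = Vmax / [E]t
kcat = 390 / 14
kcat = 27.8571 s^-1

27.8571 s^-1


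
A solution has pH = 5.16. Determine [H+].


[H+] = 10^(-pH)
[H+] = 10^(-5.16)
[H+] = 6.918e-06 M

6.918e-06 M


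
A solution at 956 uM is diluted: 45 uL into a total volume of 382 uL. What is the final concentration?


C2 = C1 * V1 / V2
C2 = 956 * 45 / 382
C2 = 112.6178 uM

112.6178 uM


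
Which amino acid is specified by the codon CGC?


Standard genetic code lookup.
Codon CGC -> Arg

Arg


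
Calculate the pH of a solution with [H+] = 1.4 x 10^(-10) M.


pH = -log10([H+])
pH = -log10(1.4 x 10^(-10))
pH = 9.8539

9.8539


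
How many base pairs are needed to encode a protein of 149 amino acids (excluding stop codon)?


Each amino acid = 1 codon = 3 bp
bp = 149 * 3 = 447 bp

447 bp


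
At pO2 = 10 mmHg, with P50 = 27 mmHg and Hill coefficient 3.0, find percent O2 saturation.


Y = pO2^n / (P50^n + pO2^n)
Y = 10^3.0 / (27^3.0 + 10^3.0)
Y = 4.83%

4.83%


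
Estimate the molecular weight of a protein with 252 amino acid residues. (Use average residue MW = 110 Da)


MW = n_residues * 110 Da
MW = 252 * 110
MW = 27720 Da

27720 Da


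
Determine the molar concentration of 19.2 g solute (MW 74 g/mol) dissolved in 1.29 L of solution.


C = (mass / MW) / volume
C = (19.2 / 74) / 1.29
C = 0.2011 M

0.2011 M


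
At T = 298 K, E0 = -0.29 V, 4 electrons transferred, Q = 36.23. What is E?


E = E0 - (RT/nF) * ln(Q)
E = -0.29 - (8.314 * 298 / (4 * 96485)) * ln(36.23)
E = -0.313 V

-0.313 V
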